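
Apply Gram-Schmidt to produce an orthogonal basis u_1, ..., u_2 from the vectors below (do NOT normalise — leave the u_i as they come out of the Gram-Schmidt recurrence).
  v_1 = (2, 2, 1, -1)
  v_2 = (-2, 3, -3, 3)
Orthogonal basis:
  u_1 = (2, 2, 1, -1)
  u_2 = (-6/5, 19/5, -13/5, 13/5)

Apply the Gram-Schmidt recurrence
  u_1 = v_1
  u_i = v_i − Σ_{j<i} ((v_i · u_j) / (u_j · u_j)) · u_j.

Step by step this gives:
  u_1 = (2, 2, 1, -1)
  u_2 = (-6/5, 19/5, -13/5, 13/5)

Orthogonality check:
  u_2 · u_1 = 0 (should be 0)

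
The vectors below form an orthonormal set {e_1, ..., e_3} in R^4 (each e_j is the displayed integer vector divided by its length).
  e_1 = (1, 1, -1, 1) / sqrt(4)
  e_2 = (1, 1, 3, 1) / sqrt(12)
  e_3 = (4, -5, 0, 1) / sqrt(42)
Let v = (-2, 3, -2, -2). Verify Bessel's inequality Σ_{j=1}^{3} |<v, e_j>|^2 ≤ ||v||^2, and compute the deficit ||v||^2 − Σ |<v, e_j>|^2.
Σ |<v, e_j>|^2 = 269/14; ||v||^2 = 21; deficit = 25/14

Write each e_j = u_j / sqrt(<u_j, u_j>) where u_j is the displayed integer vector. Then <v, e_j> = <v, u_j> / sqrt(<u_j, u_j>), so |<v, e_j>|^2 = <v, u_j>^2 / <u_j, u_j>.
Coefficients: <v, e_1> = 1/sqrt(4), <v, e_2> = -7/sqrt(12), <v, e_3> = -25/sqrt(42).
Square and sum: Σ |<v, e_j>|^2 = 269/14.
Compute ||v||^2 = v·v = 21.
Deficit = 21 − 269/14 = 25/14 ≥ 0, confirming Bessel's inequality. (The deficit equals ||v − Σ <v,e_j> e_j||^2, the squared distance from v to span{e_j}.)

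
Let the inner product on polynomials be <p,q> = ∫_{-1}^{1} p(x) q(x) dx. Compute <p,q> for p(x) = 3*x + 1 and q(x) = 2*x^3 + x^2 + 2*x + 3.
<p,q> = 196/15

Expand the product: p(x)·q(x) = 6*x^4 + 5*x^3 + 7*x^2 + 11*x + 3.
∫_{-1}^{1} of each monomial x^k gives [2/(k+1) if k even, 0 if k odd]. Integrating term-by-term (or equivalently evaluating the antiderivative F(x) = 6*x^5/5 + 5*x^4/4 + 7*x^3/3 + 11*x^2/2 + 3*x at the endpoints):
  F(1) − F(−1) = 797/60 − (13/60) = 196/15.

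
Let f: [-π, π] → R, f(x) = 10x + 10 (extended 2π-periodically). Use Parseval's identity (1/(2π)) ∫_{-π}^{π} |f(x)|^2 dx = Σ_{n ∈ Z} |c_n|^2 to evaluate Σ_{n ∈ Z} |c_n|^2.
Σ |c_n|^2 = 100π^2/3 + 100

Expand and integrate term by term over [-π, π]:
  ∫ (10x)^2 dx = 100·(2π^3/3); ∫ 2·10·(10)·x dx = 0 (odd integrand); ∫ 10^2 dx = 100·2π.
So (1/(2π)) ∫_{-π}^{π} (10x + 10)^2 dx = 100π^2/3 + 100 = 100π^2/3 + 100.
Parseval ⇒ Σ |c_n|^2 = 100π^2/3 + 100.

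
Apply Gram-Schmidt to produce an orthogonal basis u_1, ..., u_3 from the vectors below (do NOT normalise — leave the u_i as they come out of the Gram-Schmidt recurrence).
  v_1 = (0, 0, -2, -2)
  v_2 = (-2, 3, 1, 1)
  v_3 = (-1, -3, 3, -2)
Orthogonal basis:
  u_1 = (0, 0, -2, -2)
  u_2 = (-2, 3, 0, 0)
  u_3 = (-27/13, -18/13, 5/2, -5/2)

Apply the Gram-Schmidt recurrence
  u_1 = v_1
  u_i = v_i − Σ_{j<i} ((v_i · u_j) / (u_j · u_j)) · u_j.

Step by step this gives:
  u_1 = (0, 0, -2, -2)
  u_2 = (-2, 3, 0, 0)
  u_3 = (-27/13, -18/13, 5/2, -5/2)

Orthogonality check:
  u_2 · u_1 = 0 (should be 0)
  u_3 · u_1 = 0 (should be 0)
  u_3 · u_2 = 0 (should be 0)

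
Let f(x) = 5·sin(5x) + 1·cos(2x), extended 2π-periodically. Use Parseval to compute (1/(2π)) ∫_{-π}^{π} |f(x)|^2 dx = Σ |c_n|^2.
Σ |c_n|^2 = 13

Expand |f|^2 and use orthogonality of {sin(nx), cos(mx)} on [-π, π]:
  ∫_{-π}^{π} sin(nx)^2 dx = π, ∫ cos(mx)^2 dx = π, and cross terms integrate to 0.
So ∫_{-π}^{π} f(x)^2 dx = 5^2 · π + 1^2 · π = (25 + 1)π.
Divide by 2π: (25 + 1)/2 = 13.
By Parseval, this equals Σ |c_n|^2.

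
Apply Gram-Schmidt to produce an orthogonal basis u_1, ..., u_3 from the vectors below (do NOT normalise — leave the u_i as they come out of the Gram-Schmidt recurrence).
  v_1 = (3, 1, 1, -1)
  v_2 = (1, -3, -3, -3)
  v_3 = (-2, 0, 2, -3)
Orthogonal basis:
  u_1 = (3, 1, 1, -1)
  u_2 = (1, -3, -3, -3)
  u_3 = (-25/14, 4/21, 46/21, -125/42)

Apply the Gram-Schmidt recurrence
  u_1 = v_1
  u_i = v_i − Σ_{j<i} ((v_i · u_j) / (u_j · u_j)) · u_j.

Step by step this gives:
  u_1 = (3, 1, 1, -1)
  u_2 = (1, -3, -3, -3)
  u_3 = (-25/14, 4/21, 46/21, -125/42)

Orthogonality check:
  u_2 · u_1 = 0 (should be 0)
  u_3 · u_1 = 0 (should be 0)
  u_3 · u_2 = 0 (should be 0)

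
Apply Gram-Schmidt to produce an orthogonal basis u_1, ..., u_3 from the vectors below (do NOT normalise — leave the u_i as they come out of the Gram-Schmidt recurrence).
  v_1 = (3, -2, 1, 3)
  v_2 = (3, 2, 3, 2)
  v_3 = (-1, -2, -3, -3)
Orthogonal basis:
  u_1 = (3, -2, 1, 3)
  u_2 = (27/23, 74/23, 55/23, 4/23)
  u_3 = (98/67, -28/201, -86/201, -284/201)

Apply the Gram-Schmidt recurrence
  u_1 = v_1
  u_i = v_i − Σ_{j<i} ((v_i · u_j) / (u_j · u_j)) · u_j.

Step by step this gives:
  u_1 = (3, -2, 1, 3)
  u_2 = (27/23, 74/23, 55/23, 4/23)
  u_3 = (98/67, -28/201, -86/201, -284/201)

Orthogonality check:
  u_2 · u_1 = 0 (should be 0)
  u_3 · u_1 = 0 (should be 0)
  u_3 · u_2 = 0 (should be 0)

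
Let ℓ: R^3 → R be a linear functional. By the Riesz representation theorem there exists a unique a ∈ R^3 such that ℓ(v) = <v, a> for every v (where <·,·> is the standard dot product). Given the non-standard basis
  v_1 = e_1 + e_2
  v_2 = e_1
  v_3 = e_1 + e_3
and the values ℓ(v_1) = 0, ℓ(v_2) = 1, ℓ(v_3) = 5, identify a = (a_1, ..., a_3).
a = (1, -1, 4)

Write a = (a_1, ..., a_3) in the standard basis. For each basis vector v_i, ℓ(v_i) = <v_i, a> is a linear equation in the a_j's. Collect the n equations into a matrix system V a = ℓ, where row i of V is v_i (expressed in the standard basis). Since V is invertible (lower-triangular with 1s on the diagonal, up to permutation), solve by back-substitution:
  V =
[[1, 1, 0],
 [1, 0, 0],
 [1, 0, 1]]
  V a = (0, 1, 5)
Solving gives a = (1, -1, 4).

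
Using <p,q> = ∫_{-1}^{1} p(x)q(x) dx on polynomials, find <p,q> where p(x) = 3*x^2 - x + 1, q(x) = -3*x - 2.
<p,q> = -6

Expand the product: p(x)·q(x) = -9*x^3 - 3*x^2 - x - 2.
∫_{-1}^{1} of each monomial x^k gives [2/(k+1) if k even, 0 if k odd]. Integrating term-by-term (or equivalently evaluating the antiderivative F(x) = -9*x^4/4 - x^3 - x^2/2 - 2*x at the endpoints):
  F(1) − F(−1) = -23/4 − (1/4) = -6.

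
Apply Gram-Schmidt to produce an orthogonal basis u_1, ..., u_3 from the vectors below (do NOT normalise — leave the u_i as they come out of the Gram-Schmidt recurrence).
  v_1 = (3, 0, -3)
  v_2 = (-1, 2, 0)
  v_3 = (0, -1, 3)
Orthogonal basis:
  u_1 = (3, 0, -3)
  u_2 = (-1/2, 2, -1/2)
  u_3 = (10/9, 5/9, 10/9)

Apply the Gram-Schmidt recurrence
  u_1 = v_1
  u_i = v_i − Σ_{j<i} ((v_i · u_j) / (u_j · u_j)) · u_j.

Step by step this gives:
  u_1 = (3, 0, -3)
  u_2 = (-1/2, 2, -1/2)
  u_3 = (10/9, 5/9, 10/9)

Orthogonality check:
  u_2 · u_1 = 0 (should be 0)
  u_3 · u_1 = 0 (should be 0)
  u_3 · u_2 = 0 (should be 0)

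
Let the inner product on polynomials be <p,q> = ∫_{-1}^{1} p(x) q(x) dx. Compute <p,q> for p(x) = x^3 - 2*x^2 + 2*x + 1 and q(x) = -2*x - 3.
<p,q> = -82/15

Expand the product: p(x)·q(x) = -2*x^4 + x^3 + 2*x^2 - 8*x - 3.
∫_{-1}^{1} of each monomial x^k gives [2/(k+1) if k even, 0 if k odd]. Integrating term-by-term (or equivalently evaluating the antiderivative F(x) = -2*x^5/5 + x^4/4 + 2*x^3/3 - 4*x^2 - 3*x at the endpoints):
  F(1) − F(−1) = -389/60 − (-61/60) = -82/15.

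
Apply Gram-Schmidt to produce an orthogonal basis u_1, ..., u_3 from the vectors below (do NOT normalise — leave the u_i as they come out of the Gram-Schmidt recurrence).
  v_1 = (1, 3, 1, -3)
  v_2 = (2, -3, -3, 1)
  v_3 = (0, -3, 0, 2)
Orthogonal basis:
  u_1 = (1, 3, 1, -3)
  u_2 = (53/20, -21/20, -47/20, -19/20)
  u_3 = (152/291, -64/97, 277/291, -49/291)

Apply the Gram-Schmidt recurrence
  u_1 = v_1
  u_i = v_i − Σ_{j<i} ((v_i · u_j) / (u_j · u_j)) · u_j.

Step by step this gives:
  u_1 = (1, 3, 1, -3)
  u_2 = (53/20, -21/20, -47/20, -19/20)
  u_3 = (152/291, -64/97, 277/291, -49/291)

Orthogonality check:
  u_2 · u_1 = 0 (should be 0)
  u_3 · u_1 = 0 (should be 0)
  u_3 · u_2 = 0 (should be 0)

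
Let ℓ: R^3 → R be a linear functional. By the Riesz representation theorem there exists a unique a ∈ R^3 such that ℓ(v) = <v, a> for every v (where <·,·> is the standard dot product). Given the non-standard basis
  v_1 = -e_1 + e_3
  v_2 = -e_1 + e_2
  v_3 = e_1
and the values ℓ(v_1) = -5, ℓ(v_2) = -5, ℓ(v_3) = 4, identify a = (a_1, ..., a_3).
a = (4, -1, -1)

Write a = (a_1, ..., a_3) in the standard basis. For each basis vector v_i, ℓ(v_i) = <v_i, a> is a linear equation in the a_j's. Collect the n equations into a matrix system V a = ℓ, where row i of V is v_i (expressed in the standard basis). Since V is invertible (lower-triangular with 1s on the diagonal, up to permutation), solve by back-substitution:
  V =
[[-1, 0, 1],
 [-1, 1, 0],
 [1, 0, 0]]
  V a = (-5, -5, 4)
Solving gives a = (4, -1, -1).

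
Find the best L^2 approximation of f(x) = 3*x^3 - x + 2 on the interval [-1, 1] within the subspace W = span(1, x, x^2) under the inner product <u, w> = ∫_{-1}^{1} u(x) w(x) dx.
g(x) = 4*x/5 + 2

The best approximation g ∈ W is the orthogonal projection of f onto W. Writing g = a_0 + a_1 x + a_2 x^2, the coefficients solve the normal equations G · a = b where
  G_{ij} = <φ_i, φ_j> and b_i = <f, φ_i>, with φ_0 = 1, φ_1 = x, φ_2 = x^2.
G =
  [2, 0, 2/3]
  [0, 2/3, 0]
  [2/3, 0, 2/5],
b = (4, 8/15, 4/3).
Solving gives a_0 = 2, a_1 = 4/5, a_2 = 0, so
  g(x) = 4*x/5 + 2.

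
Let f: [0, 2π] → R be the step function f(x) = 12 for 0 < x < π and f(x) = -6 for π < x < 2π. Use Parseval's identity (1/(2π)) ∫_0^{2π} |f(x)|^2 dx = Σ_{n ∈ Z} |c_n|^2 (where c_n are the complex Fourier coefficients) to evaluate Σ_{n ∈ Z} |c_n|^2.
Σ |c_n|^2 = 90

Parseval equates the L^2 energy of f (normalised by 1/(2π)) with the ℓ^2 sum of its Fourier coefficients: (1/(2π)) ∫_0^{2π} |f|^2 = Σ |c_n|^2.
Compute the left side: (1/(2π)) [∫_0^π 12^2 dx + ∫_π^{2π} (-6)^2 dx] = (1/(2π)) · (144π + 36π) = (144 + 36)/2 = 90.
So Σ_{n ∈ Z} |c_n|^2 = 90.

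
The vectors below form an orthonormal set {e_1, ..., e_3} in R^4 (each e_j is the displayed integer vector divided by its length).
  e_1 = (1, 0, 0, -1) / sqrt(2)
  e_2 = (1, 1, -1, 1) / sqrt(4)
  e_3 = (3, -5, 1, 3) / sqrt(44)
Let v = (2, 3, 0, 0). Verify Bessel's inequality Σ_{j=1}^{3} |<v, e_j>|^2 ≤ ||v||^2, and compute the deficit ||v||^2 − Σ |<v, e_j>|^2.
Σ |<v, e_j>|^2 = 111/11; ||v||^2 = 13; deficit = 32/11

Write each e_j = u_j / sqrt(<u_j, u_j>) where u_j is the displayed integer vector. Then <v, e_j> = <v, u_j> / sqrt(<u_j, u_j>), so |<v, e_j>|^2 = <v, u_j>^2 / <u_j, u_j>.
Coefficients: <v, e_1> = 2/sqrt(2), <v, e_2> = 5/sqrt(4), <v, e_3> = -9/sqrt(44).
Square and sum: Σ |<v, e_j>|^2 = 111/11.
Compute ||v||^2 = v·v = 13.
Deficit = 13 − 111/11 = 32/11 ≥ 0, confirming Bessel's inequality. (The deficit equals ||v − Σ <v,e_j> e_j||^2, the squared distance from v to span{e_j}.)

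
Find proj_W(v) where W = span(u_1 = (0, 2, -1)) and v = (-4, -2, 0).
proj_W(v) = (0, -8/5, 4/5)

Set up U = [u_1 | ... | u_1] ∈ R^(3×1). The projector onto W = col(U) is P = U (U^T U)^(-1) U^T.
Compute U^T U =
  [5],
and U^T v = (-4).
Solve U^T U · c = U^T v for the coefficients: c = (-4/5). The projection is proj_W(v) = U c.
Check: (v - proj_W(v)) · u_1 = 0  (should be 0).
Result: proj_W(v) = (0, -8/5, 4/5).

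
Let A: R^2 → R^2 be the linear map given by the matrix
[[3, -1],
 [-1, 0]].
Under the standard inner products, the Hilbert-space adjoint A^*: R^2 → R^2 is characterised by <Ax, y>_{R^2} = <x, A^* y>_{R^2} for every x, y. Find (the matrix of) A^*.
A^* = A^T =
[[3, -1],
 [-1, 0]]

For real matrices with standard dot products, the defining identity <Ax, y> = <x, A^* y> gives (Ax)^T y = x^T (A^*) y, i.e. x^T A^T y = x^T (A^*) y. Since this holds for all x, y, we must have A^* = A^T. Therefore
A^* =
[[3, -1],
 [-1, 0]].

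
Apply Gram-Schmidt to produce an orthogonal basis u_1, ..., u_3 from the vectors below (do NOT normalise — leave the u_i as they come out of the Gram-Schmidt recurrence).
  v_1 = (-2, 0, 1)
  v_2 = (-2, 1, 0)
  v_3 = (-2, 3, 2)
Orthogonal basis:
  u_1 = (-2, 0, 1)
  u_2 = (-2/5, 1, -4/5)
  u_3 = (8/9, 16/9, 16/9)

Apply the Gram-Schmidt recurrence
  u_1 = v_1
  u_i = v_i − Σ_{j<i} ((v_i · u_j) / (u_j · u_j)) · u_j.

Step by step this gives:
  u_1 = (-2, 0, 1)
  u_2 = (-2/5, 1, -4/5)
  u_3 = (8/9, 16/9, 16/9)

Orthogonality check:
  u_2 · u_1 = 0 (should be 0)
  u_3 · u_1 = 0 (should be 0)
  u_3 · u_2 = 0 (should be 0)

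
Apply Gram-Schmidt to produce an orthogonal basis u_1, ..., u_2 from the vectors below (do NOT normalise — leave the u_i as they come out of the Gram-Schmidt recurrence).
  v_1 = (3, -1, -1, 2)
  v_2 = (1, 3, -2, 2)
Orthogonal basis:
  u_1 = (3, -1, -1, 2)
  u_2 = (-1/5, 17/5, -8/5, 6/5)

Apply the Gram-Schmidt recurrence
  u_1 = v_1
  u_i = v_i − Σ_{j<i} ((v_i · u_j) / (u_j · u_j)) · u_j.

Step by step this gives:
  u_1 = (3, -1, -1, 2)
  u_2 = (-1/5, 17/5, -8/5, 6/5)

Orthogonality check:
  u_2 · u_1 = 0 (should be 0)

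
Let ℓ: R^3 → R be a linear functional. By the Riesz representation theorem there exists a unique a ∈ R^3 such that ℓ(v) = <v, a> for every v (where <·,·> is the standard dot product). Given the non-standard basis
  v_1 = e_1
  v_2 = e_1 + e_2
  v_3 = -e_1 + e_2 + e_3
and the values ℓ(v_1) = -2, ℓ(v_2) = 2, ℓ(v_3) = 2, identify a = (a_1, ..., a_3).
a = (-2, 4, -4)

Write a = (a_1, ..., a_3) in the standard basis. For each basis vector v_i, ℓ(v_i) = <v_i, a> is a linear equation in the a_j's. Collect the n equations into a matrix system V a = ℓ, where row i of V is v_i (expressed in the standard basis). Since V is invertible (lower-triangular with 1s on the diagonal, up to permutation), solve by back-substitution:
  V =
[[1, 0, 0],
 [1, 1, 0],
 [-1, 1, 1]]
  V a = (-2, 2, 2)
Solving gives a = (-2, 4, -4).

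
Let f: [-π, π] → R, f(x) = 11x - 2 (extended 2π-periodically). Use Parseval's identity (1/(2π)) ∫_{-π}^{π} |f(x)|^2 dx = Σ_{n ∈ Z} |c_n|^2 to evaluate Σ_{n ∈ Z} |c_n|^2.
Σ |c_n|^2 = 121π^2/3 + 4

Expand and integrate term by term over [-π, π]:
  ∫ (11x)^2 dx = 121·(2π^3/3); ∫ 2·11·(-2)·x dx = 0 (odd integrand); ∫ (-2)^2 dx = 4·2π.
So (1/(2π)) ∫_{-π}^{π} (11x - 2)^2 dx = 121π^2/3 + 4 = 121π^2/3 + 4.
Parseval ⇒ Σ |c_n|^2 = 121π^2/3 + 4.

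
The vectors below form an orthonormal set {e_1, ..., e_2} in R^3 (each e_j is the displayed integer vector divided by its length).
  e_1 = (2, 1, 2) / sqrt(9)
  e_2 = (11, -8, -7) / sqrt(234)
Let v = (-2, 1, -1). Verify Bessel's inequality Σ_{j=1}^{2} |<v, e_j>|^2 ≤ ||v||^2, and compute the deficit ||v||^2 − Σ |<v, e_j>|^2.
Σ |<v, e_j>|^2 = 131/26; ||v||^2 = 6; deficit = 25/26

Write each e_j = u_j / sqrt(<u_j, u_j>) where u_j is the displayed integer vector. Then <v, e_j> = <v, u_j> / sqrt(<u_j, u_j>), so |<v, e_j>|^2 = <v, u_j>^2 / <u_j, u_j>.
Coefficients: <v, e_1> = -5/sqrt(9), <v, e_2> = -23/sqrt(234).
Square and sum: Σ |<v, e_j>|^2 = 131/26.
Compute ||v||^2 = v·v = 6.
Deficit = 6 − 131/26 = 25/26 ≥ 0, confirming Bessel's inequality. (The deficit equals ||v − Σ <v,e_j> e_j||^2, the squared distance from v to span{e_j}.)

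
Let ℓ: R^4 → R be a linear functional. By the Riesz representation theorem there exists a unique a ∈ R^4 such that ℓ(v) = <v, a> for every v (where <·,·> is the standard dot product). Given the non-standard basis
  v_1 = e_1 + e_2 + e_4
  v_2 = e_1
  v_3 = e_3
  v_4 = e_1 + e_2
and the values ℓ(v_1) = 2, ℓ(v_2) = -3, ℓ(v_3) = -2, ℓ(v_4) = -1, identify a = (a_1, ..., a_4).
a = (-3, 2, -2, 3)

Write a = (a_1, ..., a_4) in the standard basis. For each basis vector v_i, ℓ(v_i) = <v_i, a> is a linear equation in the a_j's. Collect the n equations into a matrix system V a = ℓ, where row i of V is v_i (expressed in the standard basis). Since V is invertible (lower-triangular with 1s on the diagonal, up to permutation), solve by back-substitution:
  V =
[[1, 1, 0, 1],
 [1, 0, 0, 0],
 [0, 0, 1, 0],
 [1, 1, 0, 0]]
  V a = (2, -3, -2, -1)
Solving gives a = (-3, 2, -2, 3).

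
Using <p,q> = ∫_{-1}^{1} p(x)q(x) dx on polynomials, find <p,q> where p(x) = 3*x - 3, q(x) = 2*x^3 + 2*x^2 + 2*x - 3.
<p,q> = 102/5

Expand the product: p(x)·q(x) = 6*x^4 - 15*x + 9.
∫_{-1}^{1} of each monomial x^k gives [2/(k+1) if k even, 0 if k odd]. Integrating term-by-term (or equivalently evaluating the antiderivative F(x) = 6*x^5/5 - 15*x^2/2 + 9*x at the endpoints):
  F(1) − F(−1) = 27/10 − (-177/10) = 102/5.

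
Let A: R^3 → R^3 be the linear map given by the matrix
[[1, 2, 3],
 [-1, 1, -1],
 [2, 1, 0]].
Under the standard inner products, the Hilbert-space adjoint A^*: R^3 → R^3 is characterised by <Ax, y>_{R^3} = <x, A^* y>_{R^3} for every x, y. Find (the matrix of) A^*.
A^* = A^T =
[[1, -1, 2],
 [2, 1, 1],
 [3, -1, 0]]

For real matrices with standard dot products, the defining identity <Ax, y> = <x, A^* y> gives (Ax)^T y = x^T (A^*) y, i.e. x^T A^T y = x^T (A^*) y. Since this holds for all x, y, we must have A^* = A^T. Therefore
A^* =
[[1, -1, 2],
 [2, 1, 1],
 [3, -1, 0]].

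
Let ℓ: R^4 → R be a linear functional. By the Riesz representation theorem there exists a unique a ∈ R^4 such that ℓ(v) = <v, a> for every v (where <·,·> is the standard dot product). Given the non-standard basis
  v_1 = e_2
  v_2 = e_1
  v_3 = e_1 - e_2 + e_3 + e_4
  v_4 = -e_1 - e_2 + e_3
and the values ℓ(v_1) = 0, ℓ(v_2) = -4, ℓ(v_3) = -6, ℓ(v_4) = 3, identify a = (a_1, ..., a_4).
a = (-4, 0, -1, -1)

Write a = (a_1, ..., a_4) in the standard basis. For each basis vector v_i, ℓ(v_i) = <v_i, a> is a linear equation in the a_j's. Collect the n equations into a matrix system V a = ℓ, where row i of V is v_i (expressed in the standard basis). Since V is invertible (lower-triangular with 1s on the diagonal, up to permutation), solve by back-substitution:
  V =
[[0, 1, 0, 0],
 [1, 0, 0, 0],
 [1, -1, 1, 1],
 [-1, -1, 1, 0]]
  V a = (0, -4, -6, 3)
Solving gives a = (-4, 0, -1, -1).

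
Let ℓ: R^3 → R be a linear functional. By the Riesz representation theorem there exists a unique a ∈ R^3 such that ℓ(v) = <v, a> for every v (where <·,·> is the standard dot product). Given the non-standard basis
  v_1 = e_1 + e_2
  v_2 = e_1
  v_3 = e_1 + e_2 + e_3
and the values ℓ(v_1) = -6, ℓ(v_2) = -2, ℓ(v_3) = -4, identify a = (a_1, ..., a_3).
a = (-2, -4, 2)

Write a = (a_1, ..., a_3) in the standard basis. For each basis vector v_i, ℓ(v_i) = <v_i, a> is a linear equation in the a_j's. Collect the n equations into a matrix system V a = ℓ, where row i of V is v_i (expressed in the standard basis). Since V is invertible (lower-triangular with 1s on the diagonal, up to permutation), solve by back-substitution:
  V =
[[1, 1, 0],
 [1, 0, 0],
 [1, 1, 1]]
  V a = (-6, -2, -4)
Solving gives a = (-2, -4, 2).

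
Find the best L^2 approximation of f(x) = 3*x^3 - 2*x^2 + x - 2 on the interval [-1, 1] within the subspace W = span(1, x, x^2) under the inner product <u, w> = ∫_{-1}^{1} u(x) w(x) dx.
g(x) = -2*x^2 + 14*x/5 - 2

The best approximation g ∈ W is the orthogonal projection of f onto W. Writing g = a_0 + a_1 x + a_2 x^2, the coefficients solve the normal equations G · a = b where
  G_{ij} = <φ_i, φ_j> and b_i = <f, φ_i>, with φ_0 = 1, φ_1 = x, φ_2 = x^2.
G =
  [2, 0, 2/3]
  [0, 2/3, 0]
  [2/3, 0, 2/5],
b = (-16/3, 28/15, -32/15).
Solving gives a_0 = -2, a_1 = 14/5, a_2 = -2, so
  g(x) = -2*x^2 + 14*x/5 - 2.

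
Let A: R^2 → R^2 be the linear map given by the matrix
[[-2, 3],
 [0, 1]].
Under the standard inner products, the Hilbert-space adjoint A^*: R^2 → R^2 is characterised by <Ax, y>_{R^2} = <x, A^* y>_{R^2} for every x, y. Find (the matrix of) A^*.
A^* = A^T =
[[-2, 0],
 [3, 1]]

For real matrices with standard dot products, the defining identity <Ax, y> = <x, A^* y> gives (Ax)^T y = x^T (A^*) y, i.e. x^T A^T y = x^T (A^*) y. Since this holds for all x, y, we must have A^* = A^T. Therefore
A^* =
[[-2, 0],
 [3, 1]].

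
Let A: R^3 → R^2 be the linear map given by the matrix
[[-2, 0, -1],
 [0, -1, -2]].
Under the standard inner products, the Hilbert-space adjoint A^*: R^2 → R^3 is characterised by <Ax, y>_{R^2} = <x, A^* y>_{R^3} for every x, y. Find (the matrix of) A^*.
A^* = A^T =
[[-2, 0],
 [0, -1],
 [-1, -2]]

For real matrices with standard dot products, the defining identity <Ax, y> = <x, A^* y> gives (Ax)^T y = x^T (A^*) y, i.e. x^T A^T y = x^T (A^*) y. Since this holds for all x, y, we must have A^* = A^T. Therefore
A^* =
[[-2, 0],
 [0, -1],
 [-1, -2]].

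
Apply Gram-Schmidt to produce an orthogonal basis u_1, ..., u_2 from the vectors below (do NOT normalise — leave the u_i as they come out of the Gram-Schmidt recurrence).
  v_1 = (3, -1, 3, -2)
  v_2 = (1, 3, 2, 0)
Orthogonal basis:
  u_1 = (3, -1, 3, -2)
  u_2 = (5/23, 75/23, 28/23, 12/23)

Apply the Gram-Schmidt recurrence
  u_1 = v_1
  u_i = v_i − Σ_{j<i} ((v_i · u_j) / (u_j · u_j)) · u_j.

Step by step this gives:
  u_1 = (3, -1, 3, -2)
  u_2 = (5/23, 75/23, 28/23, 12/23)

Orthogonality check:
  u_2 · u_1 = 0 (should be 0)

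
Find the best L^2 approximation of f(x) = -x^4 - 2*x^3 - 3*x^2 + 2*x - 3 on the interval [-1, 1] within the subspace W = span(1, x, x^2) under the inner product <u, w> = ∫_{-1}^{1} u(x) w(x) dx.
g(x) = -27*x^2/7 + 4*x/5 - 102/35

The best approximation g ∈ W is the orthogonal projection of f onto W. Writing g = a_0 + a_1 x + a_2 x^2, the coefficients solve the normal equations G · a = b where
  G_{ij} = <φ_i, φ_j> and b_i = <f, φ_i>, with φ_0 = 1, φ_1 = x, φ_2 = x^2.
G =
  [2, 0, 2/3]
  [0, 2/3, 0]
  [2/3, 0, 2/5],
b = (-42/5, 8/15, -122/35).
Solving gives a_0 = -102/35, a_1 = 4/5, a_2 = -27/7, so
  g(x) = -27*x^2/7 + 4*x/5 - 102/35.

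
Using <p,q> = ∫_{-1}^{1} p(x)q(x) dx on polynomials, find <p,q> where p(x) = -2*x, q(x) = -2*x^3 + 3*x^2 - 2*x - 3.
<p,q> = 64/15

Expand the product: p(x)·q(x) = 4*x^4 - 6*x^3 + 4*x^2 + 6*x.
∫_{-1}^{1} of each monomial x^k gives [2/(k+1) if k even, 0 if k odd]. Integrating term-by-term (or equivalently evaluating the antiderivative F(x) = 4*x^5/5 - 3*x^4/2 + 4*x^3/3 + 3*x^2 at the endpoints):
  F(1) − F(−1) = 109/30 − (-19/30) = 64/15.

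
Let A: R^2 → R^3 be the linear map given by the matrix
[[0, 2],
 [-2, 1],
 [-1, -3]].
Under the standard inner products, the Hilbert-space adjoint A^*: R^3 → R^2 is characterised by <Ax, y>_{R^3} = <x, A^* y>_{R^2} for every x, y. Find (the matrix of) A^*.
A^* = A^T =
[[0, -2, -1],
 [2, 1, -3]]

For real matrices with standard dot products, the defining identity <Ax, y> = <x, A^* y> gives (Ax)^T y = x^T (A^*) y, i.e. x^T A^T y = x^T (A^*) y. Since this holds for all x, y, we must have A^* = A^T. Therefore
A^* =
[[0, -2, -1],
 [2, 1, -3]].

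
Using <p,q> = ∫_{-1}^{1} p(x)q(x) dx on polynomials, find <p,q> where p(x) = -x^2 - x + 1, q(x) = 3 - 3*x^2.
<p,q> = 16/5

Expand the product: p(x)·q(x) = 3*x^4 + 3*x^3 - 6*x^2 - 3*x + 3.
∫_{-1}^{1} of each monomial x^k gives [2/(k+1) if k even, 0 if k odd]. Integrating term-by-term (or equivalently evaluating the antiderivative F(x) = 3*x^5/5 + 3*x^4/4 - 2*x^3 - 3*x^2/2 + 3*x at the endpoints):
  F(1) − F(−1) = 17/20 − (-47/20) = 16/5.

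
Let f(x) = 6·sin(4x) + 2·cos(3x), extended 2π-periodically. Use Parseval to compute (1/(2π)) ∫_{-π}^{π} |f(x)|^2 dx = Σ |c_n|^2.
Σ |c_n|^2 = 20

Expand |f|^2 and use orthogonality of {sin(nx), cos(mx)} on [-π, π]:
  ∫_{-π}^{π} sin(nx)^2 dx = π, ∫ cos(mx)^2 dx = π, and cross terms integrate to 0.
So ∫_{-π}^{π} f(x)^2 dx = 6^2 · π + 2^2 · π = (36 + 4)π.
Divide by 2π: (36 + 4)/2 = 20.
By Parseval, this equals Σ |c_n|^2.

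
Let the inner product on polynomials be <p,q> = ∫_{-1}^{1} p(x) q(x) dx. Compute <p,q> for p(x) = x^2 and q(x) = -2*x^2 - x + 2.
<p,q> = 8/15

Expand the product: p(x)·q(x) = -2*x^4 - x^3 + 2*x^2.
∫_{-1}^{1} of each monomial x^k gives [2/(k+1) if k even, 0 if k odd]. Integrating term-by-term (or equivalently evaluating the antiderivative F(x) = -2*x^5/5 - x^4/4 + 2*x^3/3 at the endpoints):
  F(1) − F(−1) = 1/60 − (-31/60) = 8/15.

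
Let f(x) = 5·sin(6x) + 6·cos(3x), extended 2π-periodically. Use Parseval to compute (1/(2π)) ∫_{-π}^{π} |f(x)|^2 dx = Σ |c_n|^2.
Σ |c_n|^2 = 61/2

Expand |f|^2 and use orthogonality of {sin(nx), cos(mx)} on [-π, π]:
  ∫_{-π}^{π} sin(nx)^2 dx = π, ∫ cos(mx)^2 dx = π, and cross terms integrate to 0.
So ∫_{-π}^{π} f(x)^2 dx = 5^2 · π + 6^2 · π = (25 + 36)π.
Divide by 2π: (25 + 36)/2 = 61/2.
By Parseval, this equals Σ |c_n|^2.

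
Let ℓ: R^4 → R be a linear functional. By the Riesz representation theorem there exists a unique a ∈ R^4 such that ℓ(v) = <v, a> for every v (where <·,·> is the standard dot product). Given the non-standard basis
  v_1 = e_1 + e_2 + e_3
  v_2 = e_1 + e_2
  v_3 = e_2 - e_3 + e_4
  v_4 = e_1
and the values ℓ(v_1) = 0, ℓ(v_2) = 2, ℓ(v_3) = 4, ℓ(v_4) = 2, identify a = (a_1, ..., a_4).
a = (2, 0, -2, 2)

Write a = (a_1, ..., a_4) in the standard basis. For each basis vector v_i, ℓ(v_i) = <v_i, a> is a linear equation in the a_j's. Collect the n equations into a matrix system V a = ℓ, where row i of V is v_i (expressed in the standard basis). Since V is invertible (lower-triangular with 1s on the diagonal, up to permutation), solve by back-substitution:
  V =
[[1, 1, 1, 0],
 [1, 1, 0, 0],
 [0, 1, -1, 1],
 [1, 0, 0, 0]]
  V a = (0, 2, 4, 2)
Solving gives a = (2, 0, -2, 2).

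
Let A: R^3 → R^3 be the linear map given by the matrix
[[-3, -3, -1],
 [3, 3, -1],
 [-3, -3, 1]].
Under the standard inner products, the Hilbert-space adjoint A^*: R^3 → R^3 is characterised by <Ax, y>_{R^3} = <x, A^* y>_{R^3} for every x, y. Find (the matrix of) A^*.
A^* = A^T =
[[-3, 3, -3],
 [-3, 3, -3],
 [-1, -1, 1]]

For real matrices with standard dot products, the defining identity <Ax, y> = <x, A^* y> gives (Ax)^T y = x^T (A^*) y, i.e. x^T A^T y = x^T (A^*) y. Since this holds for all x, y, we must have A^* = A^T. Therefore
A^* =
[[-3, 3, -3],
 [-3, 3, -3],
 [-1, -1, 1]].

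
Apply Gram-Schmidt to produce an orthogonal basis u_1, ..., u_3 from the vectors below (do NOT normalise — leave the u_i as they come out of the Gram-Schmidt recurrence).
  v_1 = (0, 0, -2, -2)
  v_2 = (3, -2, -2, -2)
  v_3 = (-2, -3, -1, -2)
Orthogonal basis:
  u_1 = (0, 0, -2, -2)
  u_2 = (3, -2, 0, 0)
  u_3 = (-2, -3, 1/2, -1/2)

Apply the Gram-Schmidt recurrence
  u_1 = v_1
  u_i = v_i − Σ_{j<i} ((v_i · u_j) / (u_j · u_j)) · u_j.

Step by step this gives:
  u_1 = (0, 0, -2, -2)
  u_2 = (3, -2, 0, 0)
  u_3 = (-2, -3, 1/2, -1/2)

Orthogonality check:
  u_2 · u_1 = 0 (should be 0)
  u_3 · u_1 = 0 (should be 0)
  u_3 · u_2 = 0 (should be 0)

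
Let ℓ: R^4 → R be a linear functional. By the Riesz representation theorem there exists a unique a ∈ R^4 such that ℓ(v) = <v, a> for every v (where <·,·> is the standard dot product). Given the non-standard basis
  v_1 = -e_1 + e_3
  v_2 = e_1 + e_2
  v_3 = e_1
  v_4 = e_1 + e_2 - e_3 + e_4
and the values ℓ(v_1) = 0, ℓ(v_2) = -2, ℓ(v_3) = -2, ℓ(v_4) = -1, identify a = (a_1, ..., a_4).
a = (-2, 0, -2, -1)

Write a = (a_1, ..., a_4) in the standard basis. For each basis vector v_i, ℓ(v_i) = <v_i, a> is a linear equation in the a_j's. Collect the n equations into a matrix system V a = ℓ, where row i of V is v_i (expressed in the standard basis). Since V is invertible (lower-triangular with 1s on the diagonal, up to permutation), solve by back-substitution:
  V =
[[-1, 0, 1, 0],
 [1, 1, 0, 0],
 [1, 0, 0, 0],
 [1, 1, -1, 1]]
  V a = (0, -2, -2, -1)
Solving gives a = (-2, 0, -2, -1).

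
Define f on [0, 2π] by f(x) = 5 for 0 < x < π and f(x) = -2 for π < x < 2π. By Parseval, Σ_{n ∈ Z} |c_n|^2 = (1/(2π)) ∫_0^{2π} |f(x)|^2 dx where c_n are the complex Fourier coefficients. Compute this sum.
Σ |c_n|^2 = 29/2

Parseval equates the L^2 energy of f (normalised by 1/(2π)) with the ℓ^2 sum of its Fourier coefficients: (1/(2π)) ∫_0^{2π} |f|^2 = Σ |c_n|^2.
Compute the left side: (1/(2π)) [∫_0^π 5^2 dx + ∫_π^{2π} (-2)^2 dx] = (1/(2π)) · (25π + 4π) = (25 + 4)/2 = 29/2.
So Σ_{n ∈ Z} |c_n|^2 = 29/2.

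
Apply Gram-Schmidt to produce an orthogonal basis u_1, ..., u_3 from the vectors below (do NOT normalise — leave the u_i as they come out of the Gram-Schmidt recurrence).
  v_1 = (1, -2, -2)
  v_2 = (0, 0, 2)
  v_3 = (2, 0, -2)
Orthogonal basis:
  u_1 = (1, -2, -2)
  u_2 = (4/9, -8/9, 10/9)
  u_3 = (8/5, 4/5, 0)

Apply the Gram-Schmidt recurrence
  u_1 = v_1
  u_i = v_i − Σ_{j<i} ((v_i · u_j) / (u_j · u_j)) · u_j.

Step by step this gives:
  u_1 = (1, -2, -2)
  u_2 = (4/9, -8/9, 10/9)
  u_3 = (8/5, 4/5, 0)

Orthogonality check:
  u_2 · u_1 = 0 (should be 0)
  u_3 · u_1 = 0 (should be 0)
  u_3 · u_2 = 0 (should be 0)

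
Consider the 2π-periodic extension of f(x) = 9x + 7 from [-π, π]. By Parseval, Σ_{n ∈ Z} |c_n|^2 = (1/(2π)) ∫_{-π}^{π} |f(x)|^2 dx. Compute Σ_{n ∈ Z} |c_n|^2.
Σ |c_n|^2 = 27π^2 + 49

Expand and integrate term by term over [-π, π]:
  ∫ (9x)^2 dx = 81·(2π^3/3); ∫ 2·9·(7)·x dx = 0 (odd integrand); ∫ 7^2 dx = 49·2π.
So (1/(2π)) ∫_{-π}^{π} (9x + 7)^2 dx = 81π^2/3 + 49 = 27π^2 + 49.
Parseval ⇒ Σ |c_n|^2 = 27π^2 + 49.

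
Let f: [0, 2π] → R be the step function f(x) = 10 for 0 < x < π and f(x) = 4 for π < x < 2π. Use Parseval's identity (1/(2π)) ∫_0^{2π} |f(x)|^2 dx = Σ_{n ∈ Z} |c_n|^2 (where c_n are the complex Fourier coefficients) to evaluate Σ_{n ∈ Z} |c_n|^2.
Σ |c_n|^2 = 58

Parseval equates the L^2 energy of f (normalised by 1/(2π)) with the ℓ^2 sum of its Fourier coefficients: (1/(2π)) ∫_0^{2π} |f|^2 = Σ |c_n|^2.
Compute the left side: (1/(2π)) [∫_0^π 10^2 dx + ∫_π^{2π} 4^2 dx] = (1/(2π)) · (100π + 16π) = (100 + 16)/2 = 58.
So Σ_{n ∈ Z} |c_n|^2 = 58.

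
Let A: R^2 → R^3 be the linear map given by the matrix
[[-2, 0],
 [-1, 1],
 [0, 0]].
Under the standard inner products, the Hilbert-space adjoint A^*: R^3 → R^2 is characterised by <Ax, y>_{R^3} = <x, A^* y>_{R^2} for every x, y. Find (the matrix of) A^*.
A^* = A^T =
[[-2, -1, 0],
 [0, 1, 0]]

For real matrices with standard dot products, the defining identity <Ax, y> = <x, A^* y> gives (Ax)^T y = x^T (A^*) y, i.e. x^T A^T y = x^T (A^*) y. Since this holds for all x, y, we must have A^* = A^T. Therefore
A^* =
[[-2, -1, 0],
 [0, 1, 0]].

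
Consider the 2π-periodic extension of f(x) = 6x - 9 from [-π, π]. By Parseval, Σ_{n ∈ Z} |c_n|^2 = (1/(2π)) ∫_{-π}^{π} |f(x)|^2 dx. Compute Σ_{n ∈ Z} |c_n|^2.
Σ |c_n|^2 = 12π^2 + 81

Expand and integrate term by term over [-π, π]:
  ∫ (6x)^2 dx = 36·(2π^3/3); ∫ 2·6·(-9)·x dx = 0 (odd integrand); ∫ (-9)^2 dx = 81·2π.
So (1/(2π)) ∫_{-π}^{π} (6x - 9)^2 dx = 36π^2/3 + 81 = 12π^2 + 81.
Parseval ⇒ Σ |c_n|^2 = 12π^2 + 81.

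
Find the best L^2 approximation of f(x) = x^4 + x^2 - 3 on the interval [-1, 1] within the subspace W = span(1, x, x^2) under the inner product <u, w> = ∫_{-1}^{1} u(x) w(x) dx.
g(x) = 13*x^2/7 - 108/35

The best approximation g ∈ W is the orthogonal projection of f onto W. Writing g = a_0 + a_1 x + a_2 x^2, the coefficients solve the normal equations G · a = b where
  G_{ij} = <φ_i, φ_j> and b_i = <f, φ_i>, with φ_0 = 1, φ_1 = x, φ_2 = x^2.
G =
  [2, 0, 2/3]
  [0, 2/3, 0]
  [2/3, 0, 2/5],
b = (-74/15, 0, -46/35).
Solving gives a_0 = -108/35, a_1 = 0, a_2 = 13/7, so
  g(x) = 13*x^2/7 - 108/35.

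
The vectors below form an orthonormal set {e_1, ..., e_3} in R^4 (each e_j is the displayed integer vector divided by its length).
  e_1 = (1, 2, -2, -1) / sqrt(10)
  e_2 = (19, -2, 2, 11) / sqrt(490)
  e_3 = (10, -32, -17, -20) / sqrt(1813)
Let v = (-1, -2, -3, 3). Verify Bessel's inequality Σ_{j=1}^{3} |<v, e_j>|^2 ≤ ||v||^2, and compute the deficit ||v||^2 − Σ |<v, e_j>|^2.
Σ |<v, e_j>|^2 = 67/37; ||v||^2 = 23; deficit = 784/37

Write each e_j = u_j / sqrt(<u_j, u_j>) where u_j is the displayed integer vector. Then <v, e_j> = <v, u_j> / sqrt(<u_j, u_j>), so |<v, e_j>|^2 = <v, u_j>^2 / <u_j, u_j>.
Coefficients: <v, e_1> = -2/sqrt(10), <v, e_2> = 12/sqrt(490), <v, e_3> = 45/sqrt(1813).
Square and sum: Σ |<v, e_j>|^2 = 67/37.
Compute ||v||^2 = v·v = 23.
Deficit = 23 − 67/37 = 784/37 ≥ 0, confirming Bessel's inequality. (The deficit equals ||v − Σ <v,e_j> e_j||^2, the squared distance from v to span{e_j}.)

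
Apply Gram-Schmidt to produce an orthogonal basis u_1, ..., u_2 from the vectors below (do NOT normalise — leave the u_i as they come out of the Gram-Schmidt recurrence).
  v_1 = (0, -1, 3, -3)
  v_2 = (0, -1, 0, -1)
Orthogonal basis:
  u_1 = (0, -1, 3, -3)
  u_2 = (0, -15/19, -12/19, -7/19)

Apply the Gram-Schmidt recurrence
  u_1 = v_1
  u_i = v_i − Σ_{j<i} ((v_i · u_j) / (u_j · u_j)) · u_j.

Step by step this gives:
  u_1 = (0, -1, 3, -3)
  u_2 = (0, -15/19, -12/19, -7/19)

Orthogonality check:
  u_2 · u_1 = 0 (should be 0)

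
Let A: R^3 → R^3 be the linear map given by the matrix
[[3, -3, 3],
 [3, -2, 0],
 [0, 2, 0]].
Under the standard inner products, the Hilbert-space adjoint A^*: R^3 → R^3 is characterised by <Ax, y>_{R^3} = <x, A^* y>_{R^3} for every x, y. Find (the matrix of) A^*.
A^* = A^T =
[[3, 3, 0],
 [-3, -2, 2],
 [3, 0, 0]]

For real matrices with standard dot products, the defining identity <Ax, y> = <x, A^* y> gives (Ax)^T y = x^T (A^*) y, i.e. x^T A^T y = x^T (A^*) y. Since this holds for all x, y, we must have A^* = A^T. Therefore
A^* =
[[3, 3, 0],
 [-3, -2, 2],
 [3, 0, 0]].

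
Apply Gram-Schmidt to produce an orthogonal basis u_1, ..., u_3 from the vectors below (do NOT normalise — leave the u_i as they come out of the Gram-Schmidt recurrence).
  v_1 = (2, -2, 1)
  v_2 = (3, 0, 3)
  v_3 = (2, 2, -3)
Orthogonal basis:
  u_1 = (2, -2, 1)
  u_2 = (1, 2, 2)
  u_3 = (8/3, 4/3, -8/3)

Apply the Gram-Schmidt recurrence
  u_1 = v_1
  u_i = v_i − Σ_{j<i} ((v_i · u_j) / (u_j · u_j)) · u_j.

Step by step this gives:
  u_1 = (2, -2, 1)
  u_2 = (1, 2, 2)
  u_3 = (8/3, 4/3, -8/3)

Orthogonality check:
  u_2 · u_1 = 0 (should be 0)
  u_3 · u_1 = 0 (should be 0)
  u_3 · u_2 = 0 (should be 0)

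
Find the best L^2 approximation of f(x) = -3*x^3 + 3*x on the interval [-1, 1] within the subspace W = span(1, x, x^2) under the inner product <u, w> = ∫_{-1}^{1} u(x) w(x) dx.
g(x) = 6*x/5

The best approximation g ∈ W is the orthogonal projection of f onto W. Writing g = a_0 + a_1 x + a_2 x^2, the coefficients solve the normal equations G · a = b where
  G_{ij} = <φ_i, φ_j> and b_i = <f, φ_i>, with φ_0 = 1, φ_1 = x, φ_2 = x^2.
G =
  [2, 0, 2/3]
  [0, 2/3, 0]
  [2/3, 0, 2/5],
b = (0, 4/5, 0).
Solving gives a_0 = 0, a_1 = 6/5, a_2 = 0, so
  g(x) = 6*x/5.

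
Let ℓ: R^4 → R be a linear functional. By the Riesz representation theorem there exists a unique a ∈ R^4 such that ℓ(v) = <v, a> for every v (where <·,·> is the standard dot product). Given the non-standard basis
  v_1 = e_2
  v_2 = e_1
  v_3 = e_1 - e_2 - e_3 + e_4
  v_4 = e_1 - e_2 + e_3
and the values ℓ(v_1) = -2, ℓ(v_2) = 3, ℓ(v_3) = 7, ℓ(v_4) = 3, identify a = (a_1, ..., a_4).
a = (3, -2, -2, 0)

Write a = (a_1, ..., a_4) in the standard basis. For each basis vector v_i, ℓ(v_i) = <v_i, a> is a linear equation in the a_j's. Collect the n equations into a matrix system V a = ℓ, where row i of V is v_i (expressed in the standard basis). Since V is invertible (lower-triangular with 1s on the diagonal, up to permutation), solve by back-substitution:
  V =
[[0, 1, 0, 0],
 [1, 0, 0, 0],
 [1, -1, -1, 1],
 [1, -1, 1, 0]]
  V a = (-2, 3, 7, 3)
Solving gives a = (3, -2, -2, 0).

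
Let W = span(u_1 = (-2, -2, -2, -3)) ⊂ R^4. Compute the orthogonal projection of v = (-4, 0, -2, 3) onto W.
proj_W(v) = (-2/7, -2/7, -2/7, -3/7)

Set up U = [u_1 | ... | u_1] ∈ R^(4×1). The projector onto W = col(U) is P = U (U^T U)^(-1) U^T.
Compute U^T U =
  [21],
and U^T v = (3).
Solve U^T U · c = U^T v for the coefficients: c = (1/7). The projection is proj_W(v) = U c.
Check: (v - proj_W(v)) · u_1 = 0  (should be 0).
Result: proj_W(v) = (-2/7, -2/7, -2/7, -3/7).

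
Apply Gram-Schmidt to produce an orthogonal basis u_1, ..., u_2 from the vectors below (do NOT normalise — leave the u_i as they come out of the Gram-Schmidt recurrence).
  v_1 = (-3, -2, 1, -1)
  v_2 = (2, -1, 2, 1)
Orthogonal basis:
  u_1 = (-3, -2, 1, -1)
  u_2 = (7/5, -7/5, 11/5, 4/5)

Apply the Gram-Schmidt recurrence
  u_1 = v_1
  u_i = v_i − Σ_{j<i} ((v_i · u_j) / (u_j · u_j)) · u_j.

Step by step this gives:
  u_1 = (-3, -2, 1, -1)
  u_2 = (7/5, -7/5, 11/5, 4/5)

Orthogonality check:
  u_2 · u_1 = 0 (should be 0)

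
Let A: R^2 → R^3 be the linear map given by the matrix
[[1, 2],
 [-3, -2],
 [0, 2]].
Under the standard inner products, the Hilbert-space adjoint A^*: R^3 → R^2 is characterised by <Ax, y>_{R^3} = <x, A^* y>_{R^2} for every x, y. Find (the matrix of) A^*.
A^* = A^T =
[[1, -3, 0],
 [2, -2, 2]]

For real matrices with standard dot products, the defining identity <Ax, y> = <x, A^* y> gives (Ax)^T y = x^T (A^*) y, i.e. x^T A^T y = x^T (A^*) y. Since this holds for all x, y, we must have A^* = A^T. Therefore
A^* =
[[1, -3, 0],
 [2, -2, 2]].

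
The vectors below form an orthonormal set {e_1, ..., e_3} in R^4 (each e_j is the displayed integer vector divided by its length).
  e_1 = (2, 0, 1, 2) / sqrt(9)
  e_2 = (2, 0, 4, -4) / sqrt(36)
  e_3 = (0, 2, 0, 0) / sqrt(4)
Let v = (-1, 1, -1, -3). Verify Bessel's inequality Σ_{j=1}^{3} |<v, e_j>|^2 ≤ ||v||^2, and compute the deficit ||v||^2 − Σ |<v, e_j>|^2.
Σ |<v, e_j>|^2 = 11; ||v||^2 = 12; deficit = 1

Write each e_j = u_j / sqrt(<u_j, u_j>) where u_j is the displayed integer vector. Then <v, e_j> = <v, u_j> / sqrt(<u_j, u_j>), so |<v, e_j>|^2 = <v, u_j>^2 / <u_j, u_j>.
Coefficients: <v, e_1> = -9/sqrt(9), <v, e_2> = 6/sqrt(36), <v, e_3> = 2/sqrt(4).
Square and sum: Σ |<v, e_j>|^2 = 11.
Compute ||v||^2 = v·v = 12.
Deficit = 12 − 11 = 1 ≥ 0, confirming Bessel's inequality. (The deficit equals ||v − Σ <v,e_j> e_j||^2, the squared distance from v to span{e_j}.)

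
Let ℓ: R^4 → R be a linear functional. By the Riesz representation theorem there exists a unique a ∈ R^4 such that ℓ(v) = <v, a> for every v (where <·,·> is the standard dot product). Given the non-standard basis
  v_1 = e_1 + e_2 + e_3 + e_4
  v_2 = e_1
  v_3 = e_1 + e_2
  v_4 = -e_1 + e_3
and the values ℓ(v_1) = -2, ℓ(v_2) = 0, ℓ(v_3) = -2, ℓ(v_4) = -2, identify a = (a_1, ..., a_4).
a = (0, -2, -2, 2)

Write a = (a_1, ..., a_4) in the standard basis. For each basis vector v_i, ℓ(v_i) = <v_i, a> is a linear equation in the a_j's. Collect the n equations into a matrix system V a = ℓ, where row i of V is v_i (expressed in the standard basis). Since V is invertible (lower-triangular with 1s on the diagonal, up to permutation), solve by back-substitution:
  V =
[[1, 1, 1, 1],
 [1, 0, 0, 0],
 [1, 1, 0, 0],
 [-1, 0, 1, 0]]
  V a = (-2, 0, -2, -2)
Solving gives a = (0, -2, -2, 2).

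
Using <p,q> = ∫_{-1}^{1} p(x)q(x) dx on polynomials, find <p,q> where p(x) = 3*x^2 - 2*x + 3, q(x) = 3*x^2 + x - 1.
<p,q> = 4/15

Expand the product: p(x)·q(x) = 9*x^4 - 3*x^3 + 4*x^2 + 5*x - 3.
∫_{-1}^{1} of each monomial x^k gives [2/(k+1) if k even, 0 if k odd]. Integrating term-by-term (or equivalently evaluating the antiderivative F(x) = 9*x^5/5 - 3*x^4/4 + 4*x^3/3 + 5*x^2/2 - 3*x at the endpoints):
  F(1) − F(−1) = 113/60 − (97/60) = 4/15.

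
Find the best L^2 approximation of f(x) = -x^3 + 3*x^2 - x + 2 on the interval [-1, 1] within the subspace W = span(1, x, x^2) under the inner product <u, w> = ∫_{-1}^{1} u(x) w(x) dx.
g(x) = 3*x^2 - 8*x/5 + 2

The best approximation g ∈ W is the orthogonal projection of f onto W. Writing g = a_0 + a_1 x + a_2 x^2, the coefficients solve the normal equations G · a = b where
  G_{ij} = <φ_i, φ_j> and b_i = <f, φ_i>, with φ_0 = 1, φ_1 = x, φ_2 = x^2.
G =
  [2, 0, 2/3]
  [0, 2/3, 0]
  [2/3, 0, 2/5],
b = (6, -16/15, 38/15).
Solving gives a_0 = 2, a_1 = -8/5, a_2 = 3, so
  g(x) = 3*x^2 - 8*x/5 + 2.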